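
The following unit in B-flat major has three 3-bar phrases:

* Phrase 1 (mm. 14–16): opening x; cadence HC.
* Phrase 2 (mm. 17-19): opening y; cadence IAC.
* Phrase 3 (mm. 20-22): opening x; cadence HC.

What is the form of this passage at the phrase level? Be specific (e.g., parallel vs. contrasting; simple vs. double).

phrase group

The final phrase closes with a half cadence, which is not stronger than the preceding imperfect authentic cadence; the 3 phrases lack an overall antecedent–consequent design and so form a phrase group.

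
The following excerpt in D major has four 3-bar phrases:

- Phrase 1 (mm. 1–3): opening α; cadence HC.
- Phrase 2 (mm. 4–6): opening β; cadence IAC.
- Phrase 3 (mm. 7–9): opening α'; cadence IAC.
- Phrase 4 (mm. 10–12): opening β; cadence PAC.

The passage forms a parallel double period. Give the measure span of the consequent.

In a double period the four phrases pair into a large antecedent (phrases 1–2, ending imperfect authentic cadence) and a large consequent (phrases 3–4, ending perfect authentic cadence). The consequent spans bars 7–12.

measures 7–12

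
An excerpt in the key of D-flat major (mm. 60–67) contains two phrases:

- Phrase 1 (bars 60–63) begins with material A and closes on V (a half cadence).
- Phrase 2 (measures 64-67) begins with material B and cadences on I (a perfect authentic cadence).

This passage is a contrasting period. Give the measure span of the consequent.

measures 64–67

The antecedent is the phrase ending with the weaker cadence (half cadence, phrase 1) and the consequent the one ending more conclusively (perfect authentic cadence, phrase 2); the consequent is measures 64-67.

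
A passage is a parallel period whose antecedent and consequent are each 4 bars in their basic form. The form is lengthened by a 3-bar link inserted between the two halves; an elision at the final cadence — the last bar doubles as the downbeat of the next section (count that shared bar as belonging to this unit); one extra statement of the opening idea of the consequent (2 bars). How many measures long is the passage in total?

13 measures

Basic parallel period: 4 + 4 = 8 bars.
8 (basic form) + 3 (link) + 2 (extra statement) = 13.
The elision shares a bar with the next section but does not change this unit's count.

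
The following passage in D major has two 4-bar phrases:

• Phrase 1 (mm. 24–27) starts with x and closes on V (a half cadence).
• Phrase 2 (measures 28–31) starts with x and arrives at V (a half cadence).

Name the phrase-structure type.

Both phrases have the same opening (x) and the same cadence (half cadence): the second is a restatement, not a consequent, so this is a repeated phrase rather than a period.

repeated phrase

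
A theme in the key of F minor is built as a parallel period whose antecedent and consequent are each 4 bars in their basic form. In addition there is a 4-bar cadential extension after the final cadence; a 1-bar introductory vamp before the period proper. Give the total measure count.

Basic parallel period: 4 + 4 = 8 bars.
8 (basic form) + 4 (cadential extension) + 1 (introduction) = 13.

13 measures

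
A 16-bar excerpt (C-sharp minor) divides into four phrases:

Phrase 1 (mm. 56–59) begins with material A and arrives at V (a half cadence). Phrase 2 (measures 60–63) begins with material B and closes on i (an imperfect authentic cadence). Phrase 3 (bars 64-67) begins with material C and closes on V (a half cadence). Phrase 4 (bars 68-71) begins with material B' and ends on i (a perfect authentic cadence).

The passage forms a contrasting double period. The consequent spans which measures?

In a double period the four phrases pair into a large antecedent (phrases 1–2, ending imperfect authentic cadence) and a large consequent (phrases 3–4, ending perfect authentic cadence). The consequent spans measures 64–71.

measures 64–71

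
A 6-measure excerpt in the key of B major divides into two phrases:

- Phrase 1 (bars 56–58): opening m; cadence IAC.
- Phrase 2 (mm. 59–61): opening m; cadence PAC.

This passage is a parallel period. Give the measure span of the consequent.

The antecedent is the phrase ending with the weaker cadence (imperfect authentic cadence, phrase 1) and the consequent the one ending more conclusively (perfect authentic cadence, phrase 2); the consequent is bars 59-61.

measures 59–61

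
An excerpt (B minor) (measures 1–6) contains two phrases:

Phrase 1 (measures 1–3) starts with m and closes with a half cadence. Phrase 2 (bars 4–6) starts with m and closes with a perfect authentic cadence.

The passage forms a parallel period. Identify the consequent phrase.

phrase 2

The phrase ending with the weaker cadence (half cadence) is the antecedent; the one ending more conclusively (perfect authentic cadence) is the consequent. The consequent is phrase 2.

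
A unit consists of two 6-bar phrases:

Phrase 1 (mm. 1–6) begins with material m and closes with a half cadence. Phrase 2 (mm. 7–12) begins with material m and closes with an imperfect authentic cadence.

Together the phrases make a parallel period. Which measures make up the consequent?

The phrase ending with the weaker cadence (half cadence) is the antecedent; the one ending more conclusively (imperfect authentic cadence) is the consequent. The consequent is measures 7–12.

measures 7–12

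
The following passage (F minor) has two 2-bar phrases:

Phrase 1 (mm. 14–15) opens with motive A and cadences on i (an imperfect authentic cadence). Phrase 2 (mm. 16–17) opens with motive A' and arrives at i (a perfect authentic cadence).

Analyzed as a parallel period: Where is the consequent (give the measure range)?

The antecedent is the phrase ending with the weaker cadence (imperfect authentic cadence, phrase 1) and the consequent the one ending more conclusively (perfect authentic cadence, phrase 2); the consequent is bars 16-17.

measures 16–17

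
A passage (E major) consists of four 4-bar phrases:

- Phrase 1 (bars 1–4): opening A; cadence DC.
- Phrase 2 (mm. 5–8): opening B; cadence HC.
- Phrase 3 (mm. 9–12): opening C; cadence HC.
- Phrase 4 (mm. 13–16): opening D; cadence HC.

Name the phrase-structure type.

Phrase 4 ends with a half cadence, no stronger than phrase 2's half cadence, so the four phrases do not form a double period; nor do phrases 3–4 duplicate 1–2, so it is not a repeated period. With no phrase reaching a conclusive cadence, the passage is a phrase group.

phrase group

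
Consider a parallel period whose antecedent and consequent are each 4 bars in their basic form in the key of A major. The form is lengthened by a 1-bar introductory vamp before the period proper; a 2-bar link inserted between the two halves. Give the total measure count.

11 measures

Basic parallel period: 4 + 4 = 8 bars.
8 (basic form) + 1 (introduction) + 2 (link) = 11.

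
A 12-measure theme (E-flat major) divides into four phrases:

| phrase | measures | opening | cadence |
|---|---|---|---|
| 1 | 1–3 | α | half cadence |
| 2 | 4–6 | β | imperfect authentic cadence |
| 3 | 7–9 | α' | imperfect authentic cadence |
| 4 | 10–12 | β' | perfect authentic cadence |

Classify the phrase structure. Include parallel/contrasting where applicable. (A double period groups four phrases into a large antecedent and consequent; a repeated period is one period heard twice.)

Four phrases in two halves: the first half (mm. 1–6) ends with an imperfect authentic cadence, the second (measures 7-12) with a perfect authentic cadence — a large antecedent–consequent pair, i.e. a double period.
Phrase 3 begins with the same material as phrase 1, making it parallel.

parallel double period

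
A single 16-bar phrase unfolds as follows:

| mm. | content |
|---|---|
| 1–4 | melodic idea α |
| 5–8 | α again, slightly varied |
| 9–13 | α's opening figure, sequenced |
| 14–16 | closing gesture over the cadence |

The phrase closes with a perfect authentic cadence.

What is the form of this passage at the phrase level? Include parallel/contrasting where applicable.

Basic idea (mm. 1–4) + its repetition (bars 5–8) form the presentation; fragmentation and cadence (mm. 9–16) form the continuation — the 16-bar whole is a sentence.

sentence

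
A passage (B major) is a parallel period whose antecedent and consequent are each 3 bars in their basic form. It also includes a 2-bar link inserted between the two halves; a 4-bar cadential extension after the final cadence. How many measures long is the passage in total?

Basic parallel period: 3 + 3 = 6 bars.
6 (basic form) + 2 (link) + 4 (cadential extension) = 12.

12 measures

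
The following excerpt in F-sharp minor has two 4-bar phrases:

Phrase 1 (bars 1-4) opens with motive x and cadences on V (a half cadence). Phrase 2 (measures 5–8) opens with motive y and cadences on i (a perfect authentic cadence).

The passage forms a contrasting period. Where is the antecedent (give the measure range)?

measures 1–4

The antecedent is the phrase ending with the weaker cadence (half cadence, phrase 1) and the consequent the one ending more conclusively (perfect authentic cadence, phrase 2); the antecedent is measures 1–4.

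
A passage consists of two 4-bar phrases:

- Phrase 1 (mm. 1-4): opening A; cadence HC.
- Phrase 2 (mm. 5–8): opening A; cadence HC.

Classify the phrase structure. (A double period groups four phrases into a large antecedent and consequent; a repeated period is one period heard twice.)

Both phrases have the same opening (A) and the same cadence (half cadence): the second is a restatement, not a consequent, so this is a repeated phrase rather than a period.

repeated phrase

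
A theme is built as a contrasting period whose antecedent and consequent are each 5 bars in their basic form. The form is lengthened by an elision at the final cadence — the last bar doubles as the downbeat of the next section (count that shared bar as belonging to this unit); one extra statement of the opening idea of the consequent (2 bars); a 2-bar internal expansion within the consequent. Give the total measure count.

Basic contrasting period: 5 + 5 = 10 bars.
10 (basic form) + 2 (extra statement) + 2 (internal expansion) = 14.
The elision shares a bar with the next section but does not change this unit's count.

14 measures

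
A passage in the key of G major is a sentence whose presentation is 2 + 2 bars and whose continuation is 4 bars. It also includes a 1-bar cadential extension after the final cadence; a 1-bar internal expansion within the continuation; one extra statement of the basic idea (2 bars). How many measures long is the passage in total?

Basic sentence: 2 + 2 + 4 = 8 bars.
8 (basic form) + 1 (cadential extension) + 1 (internal expansion) + 2 (extra statement) = 12.

12 measures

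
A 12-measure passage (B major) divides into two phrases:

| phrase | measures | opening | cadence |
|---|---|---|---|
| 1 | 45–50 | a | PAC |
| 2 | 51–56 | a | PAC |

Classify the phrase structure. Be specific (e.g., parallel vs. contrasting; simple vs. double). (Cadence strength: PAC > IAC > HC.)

Both phrases have the same opening (a) and the same cadence (perfect authentic cadence): the second is a restatement, not a consequent, so this is a repeated phrase rather than a period.

repeated phrase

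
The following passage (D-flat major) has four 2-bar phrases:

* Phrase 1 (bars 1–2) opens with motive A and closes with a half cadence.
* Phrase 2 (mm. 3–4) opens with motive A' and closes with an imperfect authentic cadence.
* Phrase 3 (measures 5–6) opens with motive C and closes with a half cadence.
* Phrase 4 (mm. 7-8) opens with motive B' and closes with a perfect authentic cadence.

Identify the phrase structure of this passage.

Four phrases in two halves: the first half (mm. 1–4) ends with an imperfect authentic cadence, the second (bars 5-8) with a perfect authentic cadence — a large antecedent–consequent pair, i.e. a double period.
Phrase 3 begins with different material from phrase 1, making it contrasting.

contrasting double period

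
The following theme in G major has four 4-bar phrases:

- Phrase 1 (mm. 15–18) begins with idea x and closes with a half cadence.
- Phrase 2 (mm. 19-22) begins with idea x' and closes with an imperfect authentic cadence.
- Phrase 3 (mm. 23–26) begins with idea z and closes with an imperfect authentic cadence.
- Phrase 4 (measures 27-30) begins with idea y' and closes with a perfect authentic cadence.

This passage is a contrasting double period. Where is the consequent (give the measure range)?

measures 23–30

In a double period the four phrases pair into a large antecedent (phrases 1–2, ending imperfect authentic cadence) and a large consequent (phrases 3–4, ending perfect authentic cadence). The consequent spans mm. 23–30.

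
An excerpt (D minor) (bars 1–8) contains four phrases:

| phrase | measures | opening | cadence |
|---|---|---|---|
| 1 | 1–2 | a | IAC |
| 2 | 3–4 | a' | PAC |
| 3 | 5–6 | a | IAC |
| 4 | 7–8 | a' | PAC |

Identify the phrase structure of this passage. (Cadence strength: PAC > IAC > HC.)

The cadence pattern IAC–PAC–IAC–PAC is weak–strong twice, and phrases 3–4 restate phrases 1–2: a period heard twice, not a double period (which would end weakly at phrase 2).

repeated period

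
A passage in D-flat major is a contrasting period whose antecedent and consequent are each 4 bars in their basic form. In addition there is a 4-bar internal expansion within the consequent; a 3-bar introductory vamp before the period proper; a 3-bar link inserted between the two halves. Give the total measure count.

18 measures

Basic contrasting period: 4 + 4 = 8 bars.
8 (basic form) + 4 (internal expansion) + 3 (introduction) + 3 (link) = 18.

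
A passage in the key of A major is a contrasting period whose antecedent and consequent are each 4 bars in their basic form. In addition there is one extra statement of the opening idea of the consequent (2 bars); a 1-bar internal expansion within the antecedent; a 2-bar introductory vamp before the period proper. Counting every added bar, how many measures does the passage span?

Basic contrasting period: 4 + 4 = 8 bars.
8 (basic form) + 2 (extra statement) + 1 (internal expansion) + 2 (introduction) = 13.

13 measures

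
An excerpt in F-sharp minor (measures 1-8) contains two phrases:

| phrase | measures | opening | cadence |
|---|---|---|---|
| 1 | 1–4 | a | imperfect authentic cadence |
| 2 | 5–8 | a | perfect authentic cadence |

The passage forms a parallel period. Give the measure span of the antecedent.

measures 1–4

The phrase ending with the weaker cadence (imperfect authentic cadence) is the antecedent; the one ending more conclusively (perfect authentic cadence) is the consequent. The antecedent is measures 1–4.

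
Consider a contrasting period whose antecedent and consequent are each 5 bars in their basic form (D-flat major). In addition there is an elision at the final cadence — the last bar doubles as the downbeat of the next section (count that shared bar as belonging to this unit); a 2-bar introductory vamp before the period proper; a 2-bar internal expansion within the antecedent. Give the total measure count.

Basic contrasting period: 5 + 5 = 10 bars.
10 (basic form) + 2 (introduction) + 2 (internal expansion) = 14.
The elision shares a bar with the next section but does not change this unit's count.

14 measures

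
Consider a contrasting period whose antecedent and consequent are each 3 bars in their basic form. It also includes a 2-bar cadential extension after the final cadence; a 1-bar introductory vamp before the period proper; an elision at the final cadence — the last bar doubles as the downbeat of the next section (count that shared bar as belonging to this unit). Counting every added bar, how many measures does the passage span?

Basic contrasting period: 3 + 3 = 6 bars.
6 (basic form) + 2 (cadential extension) + 1 (introduction) = 9.
The elision shares a bar with the next section but does not change this unit's count.

9 measures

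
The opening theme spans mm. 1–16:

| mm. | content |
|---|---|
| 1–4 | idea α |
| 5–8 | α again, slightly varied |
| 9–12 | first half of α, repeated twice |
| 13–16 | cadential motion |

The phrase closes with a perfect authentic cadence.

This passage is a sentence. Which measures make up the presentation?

The presentation of a sentence is the basic idea (mm. 1–4) plus its repetition (mm. 5–8); the presentation is therefore measures 1-8.

measures 1–8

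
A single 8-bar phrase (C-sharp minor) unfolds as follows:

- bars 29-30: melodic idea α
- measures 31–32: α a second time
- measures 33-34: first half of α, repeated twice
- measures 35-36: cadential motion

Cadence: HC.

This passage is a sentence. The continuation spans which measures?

After the presentation (mm. 29-32), the continuation covers the fragmentation through the cadence: mm. 33–36.

measures 33–36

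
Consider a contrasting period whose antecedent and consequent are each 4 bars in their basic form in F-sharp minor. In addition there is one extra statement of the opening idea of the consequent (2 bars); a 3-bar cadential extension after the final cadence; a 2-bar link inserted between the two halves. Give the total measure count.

Basic contrasting period: 4 + 4 = 8 bars.
8 (basic form) + 2 (extra statement) + 3 (cadential extension) + 2 (link) = 15.

15 measures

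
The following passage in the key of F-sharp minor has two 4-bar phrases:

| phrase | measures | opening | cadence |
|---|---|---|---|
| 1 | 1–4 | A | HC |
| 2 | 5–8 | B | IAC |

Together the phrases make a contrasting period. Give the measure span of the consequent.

measures 5–8

The phrase ending with the weaker cadence (half cadence) is the antecedent; the one ending more conclusively (imperfect authentic cadence) is the consequent. The consequent is measures 5–8.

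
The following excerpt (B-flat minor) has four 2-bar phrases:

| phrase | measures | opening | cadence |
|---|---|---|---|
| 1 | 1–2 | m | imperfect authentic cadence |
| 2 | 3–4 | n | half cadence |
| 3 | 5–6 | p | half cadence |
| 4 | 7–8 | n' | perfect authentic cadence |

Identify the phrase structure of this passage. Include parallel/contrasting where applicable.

Four phrases in two halves: the first half (measures 1-4) ends with a half cadence, the second (measures 5–8) with a perfect authentic cadence — a large antecedent–consequent pair, i.e. a double period.
Phrase 3 begins with different material from phrase 1, making it contrasting.

contrasting double period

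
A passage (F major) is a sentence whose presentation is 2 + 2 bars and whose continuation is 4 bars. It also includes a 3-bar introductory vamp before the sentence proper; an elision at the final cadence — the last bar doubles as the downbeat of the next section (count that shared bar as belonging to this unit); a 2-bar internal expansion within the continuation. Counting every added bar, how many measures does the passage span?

Basic sentence: 2 + 2 + 4 = 8 bars.
8 (basic form) + 3 (introduction) + 2 (internal expansion) = 13.
The elision shares a bar with the next section but does not change this unit's count.

13 measures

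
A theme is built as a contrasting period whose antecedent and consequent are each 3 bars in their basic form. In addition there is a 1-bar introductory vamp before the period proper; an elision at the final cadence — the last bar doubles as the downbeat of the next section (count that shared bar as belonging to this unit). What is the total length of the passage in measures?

7 measures

Basic contrasting period: 3 + 3 = 6 bars.
6 (basic form) + 1 (introduction) = 7.
The elision shares a bar with the next section but does not change this unit's count.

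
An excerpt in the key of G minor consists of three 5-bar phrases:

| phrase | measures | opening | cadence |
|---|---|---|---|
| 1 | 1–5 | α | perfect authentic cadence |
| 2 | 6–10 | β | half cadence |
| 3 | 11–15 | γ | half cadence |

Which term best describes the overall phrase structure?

phrase group

The final phrase closes with a half cadence, which is not stronger than the preceding half cadence; the 3 phrases lack an overall antecedent–consequent design and so form a phrase group.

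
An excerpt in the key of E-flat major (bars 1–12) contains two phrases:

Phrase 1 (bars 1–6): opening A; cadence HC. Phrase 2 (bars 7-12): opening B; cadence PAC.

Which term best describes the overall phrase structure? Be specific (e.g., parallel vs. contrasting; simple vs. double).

contrasting period

Phrase 1 ends with a half cadence (weaker) and phrase 2 with a perfect authentic cadence (stronger): antecedent + consequent = a period.
The two phrases open with different material (A / B), so the period is contrasting.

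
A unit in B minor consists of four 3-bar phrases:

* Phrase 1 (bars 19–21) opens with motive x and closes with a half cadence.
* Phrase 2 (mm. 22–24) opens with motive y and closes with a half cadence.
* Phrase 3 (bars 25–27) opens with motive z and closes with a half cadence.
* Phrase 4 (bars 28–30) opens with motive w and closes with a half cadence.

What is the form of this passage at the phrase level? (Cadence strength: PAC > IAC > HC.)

Phrase 4 ends with a half cadence, no stronger than phrase 2's half cadence, so the four phrases do not form a double period; nor do phrases 3–4 duplicate 1–2, so it is not a repeated period. With no phrase reaching a conclusive cadence, the passage is a phrase group.

phrase group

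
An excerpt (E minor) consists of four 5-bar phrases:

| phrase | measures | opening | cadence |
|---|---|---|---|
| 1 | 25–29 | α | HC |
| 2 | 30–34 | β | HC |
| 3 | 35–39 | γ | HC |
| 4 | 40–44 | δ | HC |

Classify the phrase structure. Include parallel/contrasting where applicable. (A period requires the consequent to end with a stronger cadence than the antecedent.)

phrase group

Phrase 4 ends with a half cadence, no stronger than phrase 2's half cadence, so the four phrases do not form a double period; nor do phrases 3–4 duplicate 1–2, so it is not a repeated period. With no phrase reaching a conclusive cadence, the passage is a phrase group.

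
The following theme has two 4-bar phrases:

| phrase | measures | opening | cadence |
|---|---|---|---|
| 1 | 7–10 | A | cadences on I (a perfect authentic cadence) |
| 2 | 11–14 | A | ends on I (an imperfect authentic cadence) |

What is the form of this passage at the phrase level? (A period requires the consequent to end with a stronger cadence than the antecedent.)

The second phrase closes with an imperfect authentic cadence, which is not stronger than the first phrase's perfect authentic cadence; without a weak→strong cadential pair there is no antecedent–consequent relationship, so this is a phrase group rather than a period.

phrase group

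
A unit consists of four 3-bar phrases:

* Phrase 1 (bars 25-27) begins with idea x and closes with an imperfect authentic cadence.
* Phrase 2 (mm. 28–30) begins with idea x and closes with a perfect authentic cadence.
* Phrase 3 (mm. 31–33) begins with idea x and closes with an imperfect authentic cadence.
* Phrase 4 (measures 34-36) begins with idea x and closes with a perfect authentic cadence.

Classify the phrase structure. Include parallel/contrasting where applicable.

The cadence pattern IAC–PAC–IAC–PAC is weak–strong twice, and phrases 3–4 restate phrases 1–2: a period heard twice, not a double period (which would end weakly at phrase 2).

repeated period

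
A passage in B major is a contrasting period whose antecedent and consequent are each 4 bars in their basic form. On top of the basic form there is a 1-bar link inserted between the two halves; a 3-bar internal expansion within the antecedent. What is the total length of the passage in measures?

Basic contrasting period: 4 + 4 = 8 bars.
8 (basic form) + 1 (link) + 3 (internal expansion) = 12.

12 measures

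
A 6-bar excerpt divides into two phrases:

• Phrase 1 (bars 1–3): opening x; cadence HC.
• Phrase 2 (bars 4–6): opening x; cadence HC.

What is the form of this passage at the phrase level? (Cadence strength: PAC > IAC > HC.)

repeated phrase

Both phrases have the same opening (x) and the same cadence (half cadence): the second is a restatement, not a consequent, so this is a repeated phrase rather than a period.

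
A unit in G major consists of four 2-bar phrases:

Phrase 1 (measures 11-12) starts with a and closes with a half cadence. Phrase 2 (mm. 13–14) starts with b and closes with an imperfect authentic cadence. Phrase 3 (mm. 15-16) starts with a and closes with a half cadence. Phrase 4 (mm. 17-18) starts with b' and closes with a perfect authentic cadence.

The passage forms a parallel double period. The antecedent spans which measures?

measures 11–14

In a double period the four phrases pair into a large antecedent (phrases 1–2, ending imperfect authentic cadence) and a large consequent (phrases 3–4, ending perfect authentic cadence). The antecedent spans mm. 11–14.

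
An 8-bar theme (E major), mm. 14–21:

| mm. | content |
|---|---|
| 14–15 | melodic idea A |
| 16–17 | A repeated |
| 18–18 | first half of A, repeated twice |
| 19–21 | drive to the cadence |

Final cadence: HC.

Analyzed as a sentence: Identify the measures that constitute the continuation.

measures 18–21

After the presentation (measures 14-17), the continuation covers the fragmentation through the cadence: mm. 18–21.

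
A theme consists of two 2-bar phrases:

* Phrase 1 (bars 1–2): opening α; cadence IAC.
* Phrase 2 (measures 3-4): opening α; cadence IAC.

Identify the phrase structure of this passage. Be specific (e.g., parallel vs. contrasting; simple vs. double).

repeated phrase

Both phrases have the same opening (α) and the same cadence (imperfect authentic cadence): the second is a restatement, not a consequent, so this is a repeated phrase rather than a period.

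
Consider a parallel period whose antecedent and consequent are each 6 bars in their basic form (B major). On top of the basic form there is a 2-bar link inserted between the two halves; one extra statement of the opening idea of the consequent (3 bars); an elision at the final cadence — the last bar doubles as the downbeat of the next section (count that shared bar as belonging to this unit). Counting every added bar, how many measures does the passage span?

17 measures

Basic parallel period: 6 + 6 = 12 bars.
12 (basic form) + 2 (link) + 3 (extra statement) = 17.
The elision shares a bar with the next section but does not change this unit's count.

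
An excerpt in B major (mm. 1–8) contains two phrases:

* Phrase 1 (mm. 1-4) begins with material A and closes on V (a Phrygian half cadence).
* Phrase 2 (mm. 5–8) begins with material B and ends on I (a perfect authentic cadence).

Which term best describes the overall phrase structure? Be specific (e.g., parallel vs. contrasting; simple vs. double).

contrasting period

Phrase 1 ends with a Phrygian half cadence (weaker) and phrase 2 with a perfect authentic cadence (stronger): antecedent + consequent = a period.
The two phrases open with different material (A / B), so the period is contrasting.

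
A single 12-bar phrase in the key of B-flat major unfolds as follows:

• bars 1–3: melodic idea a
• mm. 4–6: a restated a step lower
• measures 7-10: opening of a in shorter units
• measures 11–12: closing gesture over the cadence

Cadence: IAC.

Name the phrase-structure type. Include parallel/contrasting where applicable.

sentence

Basic idea (mm. 1-3) + its repetition (mm. 4–6) form the presentation; fragmentation and cadence (measures 7–12) form the continuation — the 12-bar whole is a sentence.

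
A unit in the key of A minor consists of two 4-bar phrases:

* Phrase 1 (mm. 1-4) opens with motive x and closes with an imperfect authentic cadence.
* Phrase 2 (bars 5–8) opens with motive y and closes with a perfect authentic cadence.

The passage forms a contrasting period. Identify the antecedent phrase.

The phrase ending with the weaker cadence (imperfect authentic cadence) is the antecedent; the one ending more conclusively (perfect authentic cadence) is the consequent. The antecedent is phrase 1.

phrase 1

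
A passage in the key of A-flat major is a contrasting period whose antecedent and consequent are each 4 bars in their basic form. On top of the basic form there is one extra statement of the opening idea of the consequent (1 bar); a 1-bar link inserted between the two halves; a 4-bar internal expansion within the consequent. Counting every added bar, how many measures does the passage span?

14 measures

Basic contrasting period: 4 + 4 = 8 bars.
8 (basic form) + 1 (extra statement) + 1 (link) + 4 (internal expansion) = 14.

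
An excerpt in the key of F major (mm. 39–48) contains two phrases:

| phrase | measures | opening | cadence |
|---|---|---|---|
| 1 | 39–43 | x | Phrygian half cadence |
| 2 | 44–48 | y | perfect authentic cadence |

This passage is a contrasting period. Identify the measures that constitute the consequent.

measures 44–48

The antecedent is the phrase ending with the weaker cadence (Phrygian half cadence, phrase 1) and the consequent the one ending more conclusively (perfect authentic cadence, phrase 2); the consequent is mm. 44–48.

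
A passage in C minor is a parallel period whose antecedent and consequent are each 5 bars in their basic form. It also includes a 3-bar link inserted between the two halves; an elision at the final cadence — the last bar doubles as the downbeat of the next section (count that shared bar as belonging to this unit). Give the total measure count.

13 measures

Basic parallel period: 5 + 5 = 10 bars.
10 (basic form) + 3 (link) = 13.
The elision shares a bar with the next section but does not change this unit's count.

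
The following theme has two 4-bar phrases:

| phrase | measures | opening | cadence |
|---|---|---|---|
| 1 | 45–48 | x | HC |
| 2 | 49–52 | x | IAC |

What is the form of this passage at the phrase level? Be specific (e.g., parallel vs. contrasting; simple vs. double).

parallel period

Phrase 1 ends with a half cadence (weaker) and phrase 2 with an imperfect authentic cadence (stronger): antecedent + consequent = a period.
The two phrases open with the same material (x / x), so the period is parallel.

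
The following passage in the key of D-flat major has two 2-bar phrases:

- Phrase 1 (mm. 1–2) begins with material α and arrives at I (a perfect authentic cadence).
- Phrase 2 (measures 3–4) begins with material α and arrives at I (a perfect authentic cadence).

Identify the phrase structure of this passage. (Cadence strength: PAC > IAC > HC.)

Both phrases have the same opening (α) and the same cadence (perfect authentic cadence): the second is a restatement, not a consequent, so this is a repeated phrase rather than a period.

repeated phrase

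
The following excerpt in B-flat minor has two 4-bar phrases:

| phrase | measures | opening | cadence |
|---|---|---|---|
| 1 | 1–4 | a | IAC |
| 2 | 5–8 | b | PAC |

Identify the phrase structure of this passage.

contrasting period

Phrase 1 ends with an imperfect authentic cadence (weaker) and phrase 2 with a perfect authentic cadence (stronger): antecedent + consequent = a period.
The two phrases open with different material (a / b), so the period is contrasting.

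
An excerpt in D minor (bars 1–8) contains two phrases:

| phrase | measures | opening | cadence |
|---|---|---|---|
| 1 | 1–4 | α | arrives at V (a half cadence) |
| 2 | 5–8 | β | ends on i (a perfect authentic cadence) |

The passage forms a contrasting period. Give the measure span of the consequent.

The phrase ending with the weaker cadence (half cadence) is the antecedent; the one ending more conclusively (perfect authentic cadence) is the consequent. The consequent is measures 5–8.

measures 5–8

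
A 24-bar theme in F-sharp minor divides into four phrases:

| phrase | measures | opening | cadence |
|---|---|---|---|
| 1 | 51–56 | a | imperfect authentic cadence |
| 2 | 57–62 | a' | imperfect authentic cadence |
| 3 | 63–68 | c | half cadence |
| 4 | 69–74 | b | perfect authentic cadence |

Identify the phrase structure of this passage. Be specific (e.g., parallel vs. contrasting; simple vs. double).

Four phrases in two halves: the first half (mm. 51–62) ends with an imperfect authentic cadence, the second (measures 63-74) with a perfect authentic cadence — a large antecedent–consequent pair, i.e. a double period.
Phrase 3 begins with different material from phrase 1, making it contrasting.

contrasting double period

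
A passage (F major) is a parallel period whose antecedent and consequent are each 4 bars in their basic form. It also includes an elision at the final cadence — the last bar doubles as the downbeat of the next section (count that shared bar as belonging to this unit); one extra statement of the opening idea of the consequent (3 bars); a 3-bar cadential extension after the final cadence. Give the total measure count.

Basic parallel period: 4 + 4 = 8 bars.
8 (basic form) + 3 (extra statement) + 3 (cadential extension) = 14.
The elision shares a bar with the next section but does not change this unit's count.

14 measures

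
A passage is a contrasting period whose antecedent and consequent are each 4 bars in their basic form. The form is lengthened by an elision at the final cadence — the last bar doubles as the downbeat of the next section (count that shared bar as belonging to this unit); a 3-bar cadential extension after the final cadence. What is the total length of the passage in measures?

11 measures

Basic contrasting period: 4 + 4 = 8 bars.
8 (basic form) + 3 (cadential extension) = 11.
The elision shares a bar with the next section but does not change this unit's count.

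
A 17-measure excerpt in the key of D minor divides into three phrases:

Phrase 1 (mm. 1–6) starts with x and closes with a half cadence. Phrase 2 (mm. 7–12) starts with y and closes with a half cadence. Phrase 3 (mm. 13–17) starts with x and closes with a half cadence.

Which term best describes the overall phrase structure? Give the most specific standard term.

phrase group

The final phrase closes with a half cadence, which is not stronger than the preceding half cadence; the 3 phrases lack an overall antecedent–consequent design and so form a phrase group.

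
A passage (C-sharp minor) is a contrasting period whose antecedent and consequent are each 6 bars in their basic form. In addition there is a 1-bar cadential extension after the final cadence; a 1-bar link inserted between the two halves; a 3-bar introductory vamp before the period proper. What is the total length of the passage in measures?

17 measures

Basic contrasting period: 6 + 6 = 12 bars.
12 (basic form) + 1 (cadential extension) + 1 (link) + 3 (introduction) = 17.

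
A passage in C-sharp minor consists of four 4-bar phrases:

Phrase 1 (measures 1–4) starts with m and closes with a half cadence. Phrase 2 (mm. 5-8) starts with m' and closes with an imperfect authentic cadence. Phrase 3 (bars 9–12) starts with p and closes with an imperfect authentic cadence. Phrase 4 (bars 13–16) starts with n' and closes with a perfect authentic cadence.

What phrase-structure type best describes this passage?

contrasting double period

Four phrases in two halves: the first half (bars 1–8) ends with an imperfect authentic cadence, the second (mm. 9-16) with a perfect authentic cadence — a large antecedent–consequent pair, i.e. a double period.
Phrase 3 begins with different material from phrase 1, making it contrasting.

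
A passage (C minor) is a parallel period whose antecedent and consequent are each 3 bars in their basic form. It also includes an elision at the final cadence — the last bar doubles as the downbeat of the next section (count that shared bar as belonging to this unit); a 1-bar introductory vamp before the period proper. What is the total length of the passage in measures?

7 measures

Basic parallel period: 3 + 3 = 6 bars.
6 (basic form) + 1 (introduction) = 7.
The elision shares a bar with the next section but does not change this unit's count.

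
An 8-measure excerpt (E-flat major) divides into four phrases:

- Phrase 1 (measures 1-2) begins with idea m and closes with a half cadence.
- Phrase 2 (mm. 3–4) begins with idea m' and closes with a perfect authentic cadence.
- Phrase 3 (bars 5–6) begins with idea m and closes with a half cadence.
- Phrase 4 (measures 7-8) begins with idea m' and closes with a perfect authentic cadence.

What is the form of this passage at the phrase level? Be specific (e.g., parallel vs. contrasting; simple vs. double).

repeated period

The cadence pattern HC–PAC–HC–PAC is weak–strong twice, and phrases 3–4 restate phrases 1–2: a period heard twice, not a double period (which would end weakly at phrase 2).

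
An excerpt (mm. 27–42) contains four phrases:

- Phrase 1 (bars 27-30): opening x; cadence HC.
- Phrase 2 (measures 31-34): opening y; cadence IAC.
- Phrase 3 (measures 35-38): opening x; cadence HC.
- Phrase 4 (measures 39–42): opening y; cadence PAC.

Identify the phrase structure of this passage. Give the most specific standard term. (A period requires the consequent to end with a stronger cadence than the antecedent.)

Four phrases in two halves: the first half (mm. 27–34) ends with an imperfect authentic cadence, the second (mm. 35–42) with a perfect authentic cadence — a large antecedent–consequent pair, i.e. a double period.
Phrase 3 begins with the same material as phrase 1, making it parallel.

parallel double period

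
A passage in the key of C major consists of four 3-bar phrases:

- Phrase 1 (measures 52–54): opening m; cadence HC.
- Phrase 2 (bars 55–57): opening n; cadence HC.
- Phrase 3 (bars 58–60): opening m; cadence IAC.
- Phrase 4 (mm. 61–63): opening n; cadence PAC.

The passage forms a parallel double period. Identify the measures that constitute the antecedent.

In a double period the four phrases pair into a large antecedent (phrases 1–2, ending half cadence) and a large consequent (phrases 3–4, ending perfect authentic cadence). The antecedent spans bars 52–57.

measures 52–57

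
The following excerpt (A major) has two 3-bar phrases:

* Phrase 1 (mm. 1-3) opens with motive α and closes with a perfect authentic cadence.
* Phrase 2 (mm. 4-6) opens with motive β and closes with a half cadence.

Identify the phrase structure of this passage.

phrase group

The second phrase closes with a half cadence, which is not stronger than the first phrase's perfect authentic cadence; without a weak→strong cadential pair there is no antecedent–consequent relationship, so this is a phrase group rather than a period.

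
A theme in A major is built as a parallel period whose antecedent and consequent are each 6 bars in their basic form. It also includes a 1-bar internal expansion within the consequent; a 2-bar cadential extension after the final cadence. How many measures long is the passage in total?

15 measures

Basic parallel period: 6 + 6 = 12 bars.
12 (basic form) + 1 (internal expansion) + 2 (cadential extension) = 15.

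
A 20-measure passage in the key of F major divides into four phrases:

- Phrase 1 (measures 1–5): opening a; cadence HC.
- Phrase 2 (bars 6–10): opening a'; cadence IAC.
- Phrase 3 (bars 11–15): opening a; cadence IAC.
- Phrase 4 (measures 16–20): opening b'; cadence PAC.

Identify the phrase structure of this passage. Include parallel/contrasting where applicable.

Four phrases in two halves: the first half (mm. 1–10) ends with an imperfect authentic cadence, the second (mm. 11–20) with a perfect authentic cadence — a large antecedent–consequent pair, i.e. a double period.
Phrase 3 begins with the same material as phrase 1, making it parallel.

parallel double period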